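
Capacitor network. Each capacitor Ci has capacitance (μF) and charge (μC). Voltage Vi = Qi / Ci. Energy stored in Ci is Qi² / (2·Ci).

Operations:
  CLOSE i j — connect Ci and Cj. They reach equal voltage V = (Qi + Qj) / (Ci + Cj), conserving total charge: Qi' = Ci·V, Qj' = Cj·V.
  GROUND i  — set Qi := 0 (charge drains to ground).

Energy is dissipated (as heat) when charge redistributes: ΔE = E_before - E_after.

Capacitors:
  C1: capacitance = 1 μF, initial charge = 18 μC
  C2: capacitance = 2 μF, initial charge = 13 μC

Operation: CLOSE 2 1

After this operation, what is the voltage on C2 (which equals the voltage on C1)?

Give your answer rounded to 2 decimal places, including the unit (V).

Initial: C1(1μF, Q=18μC, V=18.00V), C2(2μF, Q=13μC, V=6.50V)
Op 1: CLOSE 2-1: Q_total=31.00, C_total=3.00, V=10.33; Q2=20.67, Q1=10.33; dissipated=44.083

Answer: 10.33 V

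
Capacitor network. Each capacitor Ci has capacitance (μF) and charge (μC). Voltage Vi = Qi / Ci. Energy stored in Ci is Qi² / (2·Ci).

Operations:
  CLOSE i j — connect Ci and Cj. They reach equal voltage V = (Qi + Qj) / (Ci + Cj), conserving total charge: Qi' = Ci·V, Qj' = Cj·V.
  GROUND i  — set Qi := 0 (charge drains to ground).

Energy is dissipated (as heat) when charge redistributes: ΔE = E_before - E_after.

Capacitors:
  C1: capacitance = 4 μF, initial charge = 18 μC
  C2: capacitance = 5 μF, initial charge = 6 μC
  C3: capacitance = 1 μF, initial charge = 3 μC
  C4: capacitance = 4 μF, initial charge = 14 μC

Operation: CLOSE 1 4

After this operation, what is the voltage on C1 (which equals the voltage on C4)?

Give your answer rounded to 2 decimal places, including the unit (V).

Answer: 4.00 V

Derivation:
Initial: C1(4μF, Q=18μC, V=4.50V), C2(5μF, Q=6μC, V=1.20V), C3(1μF, Q=3μC, V=3.00V), C4(4μF, Q=14μC, V=3.50V)
Op 1: CLOSE 1-4: Q_total=32.00, C_total=8.00, V=4.00; Q1=16.00, Q4=16.00; dissipated=1.000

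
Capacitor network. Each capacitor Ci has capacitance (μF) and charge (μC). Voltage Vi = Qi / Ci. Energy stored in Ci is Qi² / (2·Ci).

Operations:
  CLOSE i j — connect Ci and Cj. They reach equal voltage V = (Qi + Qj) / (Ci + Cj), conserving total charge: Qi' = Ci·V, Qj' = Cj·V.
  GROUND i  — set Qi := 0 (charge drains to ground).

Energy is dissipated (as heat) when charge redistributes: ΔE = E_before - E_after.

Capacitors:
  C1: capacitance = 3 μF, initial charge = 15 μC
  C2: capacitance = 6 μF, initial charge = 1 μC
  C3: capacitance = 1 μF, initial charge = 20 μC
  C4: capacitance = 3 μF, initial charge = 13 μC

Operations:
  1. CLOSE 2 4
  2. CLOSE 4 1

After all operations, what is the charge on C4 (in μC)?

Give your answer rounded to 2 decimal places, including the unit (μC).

Answer: 9.83 μC

Derivation:
Initial: C1(3μF, Q=15μC, V=5.00V), C2(6μF, Q=1μC, V=0.17V), C3(1μF, Q=20μC, V=20.00V), C4(3μF, Q=13μC, V=4.33V)
Op 1: CLOSE 2-4: Q_total=14.00, C_total=9.00, V=1.56; Q2=9.33, Q4=4.67; dissipated=17.361
Op 2: CLOSE 4-1: Q_total=19.67, C_total=6.00, V=3.28; Q4=9.83, Q1=9.83; dissipated=8.898
Final charges: Q1=9.83, Q2=9.33, Q3=20.00, Q4=9.83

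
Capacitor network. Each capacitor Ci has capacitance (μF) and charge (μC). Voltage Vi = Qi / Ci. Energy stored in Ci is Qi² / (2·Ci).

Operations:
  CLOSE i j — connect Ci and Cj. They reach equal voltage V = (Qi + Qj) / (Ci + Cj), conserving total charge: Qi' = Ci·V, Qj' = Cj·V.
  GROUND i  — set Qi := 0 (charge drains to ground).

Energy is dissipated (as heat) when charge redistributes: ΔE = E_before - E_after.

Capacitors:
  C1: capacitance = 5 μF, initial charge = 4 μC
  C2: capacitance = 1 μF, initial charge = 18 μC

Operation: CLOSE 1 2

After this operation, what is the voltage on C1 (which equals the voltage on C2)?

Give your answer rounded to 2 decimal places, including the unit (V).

Answer: 3.67 V

Derivation:
Initial: C1(5μF, Q=4μC, V=0.80V), C2(1μF, Q=18μC, V=18.00V)
Op 1: CLOSE 1-2: Q_total=22.00, C_total=6.00, V=3.67; Q1=18.33, Q2=3.67; dissipated=123.267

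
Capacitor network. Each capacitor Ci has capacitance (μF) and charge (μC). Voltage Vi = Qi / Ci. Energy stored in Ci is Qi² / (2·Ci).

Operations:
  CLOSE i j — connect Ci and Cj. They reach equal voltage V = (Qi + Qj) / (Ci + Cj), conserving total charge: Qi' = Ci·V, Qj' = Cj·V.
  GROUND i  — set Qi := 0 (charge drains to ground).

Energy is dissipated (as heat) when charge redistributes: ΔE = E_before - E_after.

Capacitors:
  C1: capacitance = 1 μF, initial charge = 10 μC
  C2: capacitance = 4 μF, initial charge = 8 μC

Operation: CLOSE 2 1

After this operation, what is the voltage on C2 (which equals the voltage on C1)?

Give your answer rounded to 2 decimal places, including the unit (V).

Initial: C1(1μF, Q=10μC, V=10.00V), C2(4μF, Q=8μC, V=2.00V)
Op 1: CLOSE 2-1: Q_total=18.00, C_total=5.00, V=3.60; Q2=14.40, Q1=3.60; dissipated=25.600

Answer: 3.60 V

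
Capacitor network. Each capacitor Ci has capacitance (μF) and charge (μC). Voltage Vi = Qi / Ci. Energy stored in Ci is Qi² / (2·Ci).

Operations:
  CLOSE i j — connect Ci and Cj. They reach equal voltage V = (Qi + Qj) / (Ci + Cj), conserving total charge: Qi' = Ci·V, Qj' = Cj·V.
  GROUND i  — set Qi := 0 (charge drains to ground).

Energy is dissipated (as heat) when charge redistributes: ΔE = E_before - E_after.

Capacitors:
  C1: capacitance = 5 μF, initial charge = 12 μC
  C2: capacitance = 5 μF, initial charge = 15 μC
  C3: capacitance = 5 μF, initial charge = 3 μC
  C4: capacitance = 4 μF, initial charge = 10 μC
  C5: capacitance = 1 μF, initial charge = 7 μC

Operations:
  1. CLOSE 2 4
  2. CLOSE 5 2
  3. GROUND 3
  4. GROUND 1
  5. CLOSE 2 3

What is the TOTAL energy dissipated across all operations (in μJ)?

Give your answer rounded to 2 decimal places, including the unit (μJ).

Initial: C1(5μF, Q=12μC, V=2.40V), C2(5μF, Q=15μC, V=3.00V), C3(5μF, Q=3μC, V=0.60V), C4(4μF, Q=10μC, V=2.50V), C5(1μF, Q=7μC, V=7.00V)
Op 1: CLOSE 2-4: Q_total=25.00, C_total=9.00, V=2.78; Q2=13.89, Q4=11.11; dissipated=0.278
Op 2: CLOSE 5-2: Q_total=20.89, C_total=6.00, V=3.48; Q5=3.48, Q2=17.41; dissipated=7.428
Op 3: GROUND 3: Q3=0; energy lost=0.900
Op 4: GROUND 1: Q1=0; energy lost=14.400
Op 5: CLOSE 2-3: Q_total=17.41, C_total=10.00, V=1.74; Q2=8.70, Q3=8.70; dissipated=15.151
Total dissipated: 38.157 μJ

Answer: 38.16 μJ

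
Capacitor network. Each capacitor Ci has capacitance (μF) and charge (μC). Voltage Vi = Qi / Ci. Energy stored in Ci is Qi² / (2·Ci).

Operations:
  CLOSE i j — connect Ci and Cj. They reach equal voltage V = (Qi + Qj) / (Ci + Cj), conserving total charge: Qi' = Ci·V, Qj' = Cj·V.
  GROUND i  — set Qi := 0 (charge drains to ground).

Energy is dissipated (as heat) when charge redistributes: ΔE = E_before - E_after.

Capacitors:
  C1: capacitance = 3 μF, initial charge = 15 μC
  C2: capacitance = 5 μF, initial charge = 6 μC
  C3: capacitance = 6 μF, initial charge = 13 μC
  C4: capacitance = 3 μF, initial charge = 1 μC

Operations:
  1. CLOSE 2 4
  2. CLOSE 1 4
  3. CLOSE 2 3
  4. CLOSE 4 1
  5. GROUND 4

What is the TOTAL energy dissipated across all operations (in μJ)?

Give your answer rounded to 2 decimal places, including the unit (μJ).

Initial: C1(3μF, Q=15μC, V=5.00V), C2(5μF, Q=6μC, V=1.20V), C3(6μF, Q=13μC, V=2.17V), C4(3μF, Q=1μC, V=0.33V)
Op 1: CLOSE 2-4: Q_total=7.00, C_total=8.00, V=0.88; Q2=4.38, Q4=2.62; dissipated=0.704
Op 2: CLOSE 1-4: Q_total=17.62, C_total=6.00, V=2.94; Q1=8.81, Q4=8.81; dissipated=12.762
Op 3: CLOSE 2-3: Q_total=17.38, C_total=11.00, V=1.58; Q2=7.90, Q3=9.48; dissipated=2.275
Op 4: CLOSE 4-1: Q_total=17.62, C_total=6.00, V=2.94; Q4=8.81, Q1=8.81; dissipated=0.000
Op 5: GROUND 4: Q4=0; energy lost=12.943
Total dissipated: 28.684 μJ

Answer: 28.68 μJ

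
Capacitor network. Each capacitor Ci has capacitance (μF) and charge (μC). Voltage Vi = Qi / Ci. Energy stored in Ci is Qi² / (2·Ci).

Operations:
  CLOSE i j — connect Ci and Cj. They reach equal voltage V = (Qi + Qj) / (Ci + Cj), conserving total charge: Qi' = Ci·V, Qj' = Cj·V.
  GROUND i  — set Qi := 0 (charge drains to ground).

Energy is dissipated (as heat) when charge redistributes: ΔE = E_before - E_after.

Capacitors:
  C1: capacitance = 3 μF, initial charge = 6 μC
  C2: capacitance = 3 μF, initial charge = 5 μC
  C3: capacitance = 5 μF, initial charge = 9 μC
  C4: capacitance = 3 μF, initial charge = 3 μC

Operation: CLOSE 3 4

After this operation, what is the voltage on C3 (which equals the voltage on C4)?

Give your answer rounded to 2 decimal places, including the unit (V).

Initial: C1(3μF, Q=6μC, V=2.00V), C2(3μF, Q=5μC, V=1.67V), C3(5μF, Q=9μC, V=1.80V), C4(3μF, Q=3μC, V=1.00V)
Op 1: CLOSE 3-4: Q_total=12.00, C_total=8.00, V=1.50; Q3=7.50, Q4=4.50; dissipated=0.600

Answer: 1.50 V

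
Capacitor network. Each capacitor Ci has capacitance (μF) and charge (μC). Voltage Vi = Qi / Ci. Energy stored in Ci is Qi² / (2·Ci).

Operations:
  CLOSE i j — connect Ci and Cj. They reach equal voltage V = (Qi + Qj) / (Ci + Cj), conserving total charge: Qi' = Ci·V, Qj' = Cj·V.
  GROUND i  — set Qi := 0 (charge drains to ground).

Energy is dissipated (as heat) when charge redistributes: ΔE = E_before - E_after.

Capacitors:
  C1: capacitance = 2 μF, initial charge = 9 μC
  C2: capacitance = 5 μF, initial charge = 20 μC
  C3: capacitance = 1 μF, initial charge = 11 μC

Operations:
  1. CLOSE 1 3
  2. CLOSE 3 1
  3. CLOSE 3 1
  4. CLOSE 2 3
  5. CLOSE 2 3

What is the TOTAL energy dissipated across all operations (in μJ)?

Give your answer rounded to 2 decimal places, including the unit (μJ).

Initial: C1(2μF, Q=9μC, V=4.50V), C2(5μF, Q=20μC, V=4.00V), C3(1μF, Q=11μC, V=11.00V)
Op 1: CLOSE 1-3: Q_total=20.00, C_total=3.00, V=6.67; Q1=13.33, Q3=6.67; dissipated=14.083
Op 2: CLOSE 3-1: Q_total=20.00, C_total=3.00, V=6.67; Q3=6.67, Q1=13.33; dissipated=0.000
Op 3: CLOSE 3-1: Q_total=20.00, C_total=3.00, V=6.67; Q3=6.67, Q1=13.33; dissipated=0.000
Op 4: CLOSE 2-3: Q_total=26.67, C_total=6.00, V=4.44; Q2=22.22, Q3=4.44; dissipated=2.963
Op 5: CLOSE 2-3: Q_total=26.67, C_total=6.00, V=4.44; Q2=22.22, Q3=4.44; dissipated=0.000
Total dissipated: 17.046 μJ

Answer: 17.05 μJ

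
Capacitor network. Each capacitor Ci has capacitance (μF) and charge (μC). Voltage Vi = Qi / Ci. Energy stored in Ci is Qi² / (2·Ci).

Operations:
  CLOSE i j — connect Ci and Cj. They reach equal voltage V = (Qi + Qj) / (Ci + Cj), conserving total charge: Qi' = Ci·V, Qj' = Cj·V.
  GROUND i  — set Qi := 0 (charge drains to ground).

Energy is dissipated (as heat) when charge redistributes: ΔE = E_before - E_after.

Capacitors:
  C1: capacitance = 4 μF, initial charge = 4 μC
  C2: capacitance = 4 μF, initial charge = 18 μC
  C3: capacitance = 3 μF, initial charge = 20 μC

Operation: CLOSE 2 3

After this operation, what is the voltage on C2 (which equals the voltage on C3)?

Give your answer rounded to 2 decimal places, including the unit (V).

Answer: 5.43 V

Derivation:
Initial: C1(4μF, Q=4μC, V=1.00V), C2(4μF, Q=18μC, V=4.50V), C3(3μF, Q=20μC, V=6.67V)
Op 1: CLOSE 2-3: Q_total=38.00, C_total=7.00, V=5.43; Q2=21.71, Q3=16.29; dissipated=4.024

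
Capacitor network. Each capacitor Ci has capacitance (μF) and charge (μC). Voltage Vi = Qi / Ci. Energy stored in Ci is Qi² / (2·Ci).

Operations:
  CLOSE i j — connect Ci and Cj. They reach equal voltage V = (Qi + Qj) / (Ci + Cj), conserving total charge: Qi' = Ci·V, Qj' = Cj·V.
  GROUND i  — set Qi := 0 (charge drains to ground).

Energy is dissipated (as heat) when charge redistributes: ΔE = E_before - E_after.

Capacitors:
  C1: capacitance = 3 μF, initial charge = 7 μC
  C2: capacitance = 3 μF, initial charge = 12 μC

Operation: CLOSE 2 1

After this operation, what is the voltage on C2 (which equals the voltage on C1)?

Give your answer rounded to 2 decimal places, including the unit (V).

Initial: C1(3μF, Q=7μC, V=2.33V), C2(3μF, Q=12μC, V=4.00V)
Op 1: CLOSE 2-1: Q_total=19.00, C_total=6.00, V=3.17; Q2=9.50, Q1=9.50; dissipated=2.083

Answer: 3.17 V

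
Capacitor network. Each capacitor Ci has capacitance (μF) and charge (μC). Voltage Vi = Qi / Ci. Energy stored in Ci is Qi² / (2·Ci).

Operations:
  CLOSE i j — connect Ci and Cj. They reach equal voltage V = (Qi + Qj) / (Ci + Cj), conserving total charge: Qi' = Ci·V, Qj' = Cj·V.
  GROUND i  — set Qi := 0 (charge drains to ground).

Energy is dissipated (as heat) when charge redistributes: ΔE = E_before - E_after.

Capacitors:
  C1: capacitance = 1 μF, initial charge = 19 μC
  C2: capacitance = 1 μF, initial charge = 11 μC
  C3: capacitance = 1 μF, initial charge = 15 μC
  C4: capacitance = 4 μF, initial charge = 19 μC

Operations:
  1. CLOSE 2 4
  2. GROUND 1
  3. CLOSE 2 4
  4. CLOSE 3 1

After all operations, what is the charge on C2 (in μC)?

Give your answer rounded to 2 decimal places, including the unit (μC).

Initial: C1(1μF, Q=19μC, V=19.00V), C2(1μF, Q=11μC, V=11.00V), C3(1μF, Q=15μC, V=15.00V), C4(4μF, Q=19μC, V=4.75V)
Op 1: CLOSE 2-4: Q_total=30.00, C_total=5.00, V=6.00; Q2=6.00, Q4=24.00; dissipated=15.625
Op 2: GROUND 1: Q1=0; energy lost=180.500
Op 3: CLOSE 2-4: Q_total=30.00, C_total=5.00, V=6.00; Q2=6.00, Q4=24.00; dissipated=0.000
Op 4: CLOSE 3-1: Q_total=15.00, C_total=2.00, V=7.50; Q3=7.50, Q1=7.50; dissipated=56.250
Final charges: Q1=7.50, Q2=6.00, Q3=7.50, Q4=24.00

Answer: 6.00 μC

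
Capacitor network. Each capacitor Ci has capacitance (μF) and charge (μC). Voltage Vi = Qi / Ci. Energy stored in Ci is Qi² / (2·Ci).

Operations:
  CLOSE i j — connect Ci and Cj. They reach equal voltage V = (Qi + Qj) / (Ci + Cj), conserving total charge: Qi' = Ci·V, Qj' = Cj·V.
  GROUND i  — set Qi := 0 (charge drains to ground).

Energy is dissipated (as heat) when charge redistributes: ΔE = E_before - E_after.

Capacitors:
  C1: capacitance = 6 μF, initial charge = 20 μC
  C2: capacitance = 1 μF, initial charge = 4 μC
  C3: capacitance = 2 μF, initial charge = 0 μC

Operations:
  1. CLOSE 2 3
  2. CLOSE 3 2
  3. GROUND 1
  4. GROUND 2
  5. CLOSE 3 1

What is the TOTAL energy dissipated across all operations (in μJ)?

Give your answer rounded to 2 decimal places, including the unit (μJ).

Answer: 40.89 μJ

Derivation:
Initial: C1(6μF, Q=20μC, V=3.33V), C2(1μF, Q=4μC, V=4.00V), C3(2μF, Q=0μC, V=0.00V)
Op 1: CLOSE 2-3: Q_total=4.00, C_total=3.00, V=1.33; Q2=1.33, Q3=2.67; dissipated=5.333
Op 2: CLOSE 3-2: Q_total=4.00, C_total=3.00, V=1.33; Q3=2.67, Q2=1.33; dissipated=0.000
Op 3: GROUND 1: Q1=0; energy lost=33.333
Op 4: GROUND 2: Q2=0; energy lost=0.889
Op 5: CLOSE 3-1: Q_total=2.67, C_total=8.00, V=0.33; Q3=0.67, Q1=2.00; dissipated=1.333
Total dissipated: 40.889 μJ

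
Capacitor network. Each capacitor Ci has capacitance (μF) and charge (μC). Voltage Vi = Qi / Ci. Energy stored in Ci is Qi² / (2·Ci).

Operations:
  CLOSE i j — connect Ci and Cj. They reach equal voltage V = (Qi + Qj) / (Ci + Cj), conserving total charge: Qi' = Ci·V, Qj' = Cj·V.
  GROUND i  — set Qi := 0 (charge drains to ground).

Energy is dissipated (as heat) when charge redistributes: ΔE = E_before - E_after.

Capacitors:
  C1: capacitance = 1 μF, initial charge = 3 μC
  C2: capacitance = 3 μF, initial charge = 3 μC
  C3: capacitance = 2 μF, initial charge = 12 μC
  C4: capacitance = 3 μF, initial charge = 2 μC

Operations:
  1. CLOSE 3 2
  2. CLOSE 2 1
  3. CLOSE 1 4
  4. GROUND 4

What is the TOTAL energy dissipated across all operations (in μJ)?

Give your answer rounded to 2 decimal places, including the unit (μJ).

Answer: 19.39 μJ

Derivation:
Initial: C1(1μF, Q=3μC, V=3.00V), C2(3μF, Q=3μC, V=1.00V), C3(2μF, Q=12μC, V=6.00V), C4(3μF, Q=2μC, V=0.67V)
Op 1: CLOSE 3-2: Q_total=15.00, C_total=5.00, V=3.00; Q3=6.00, Q2=9.00; dissipated=15.000
Op 2: CLOSE 2-1: Q_total=12.00, C_total=4.00, V=3.00; Q2=9.00, Q1=3.00; dissipated=0.000
Op 3: CLOSE 1-4: Q_total=5.00, C_total=4.00, V=1.25; Q1=1.25, Q4=3.75; dissipated=2.042
Op 4: GROUND 4: Q4=0; energy lost=2.344
Total dissipated: 19.385 μJ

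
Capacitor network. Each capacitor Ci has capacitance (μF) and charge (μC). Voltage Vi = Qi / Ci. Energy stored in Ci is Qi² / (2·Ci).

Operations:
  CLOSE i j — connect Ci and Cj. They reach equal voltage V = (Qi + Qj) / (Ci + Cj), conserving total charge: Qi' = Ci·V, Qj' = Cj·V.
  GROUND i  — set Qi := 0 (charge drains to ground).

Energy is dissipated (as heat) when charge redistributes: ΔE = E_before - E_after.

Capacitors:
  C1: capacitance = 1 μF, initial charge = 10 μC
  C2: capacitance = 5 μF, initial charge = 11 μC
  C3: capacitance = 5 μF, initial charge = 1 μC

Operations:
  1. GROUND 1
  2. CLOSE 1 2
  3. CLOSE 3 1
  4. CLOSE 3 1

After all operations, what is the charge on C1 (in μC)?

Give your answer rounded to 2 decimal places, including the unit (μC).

Initial: C1(1μF, Q=10μC, V=10.00V), C2(5μF, Q=11μC, V=2.20V), C3(5μF, Q=1μC, V=0.20V)
Op 1: GROUND 1: Q1=0; energy lost=50.000
Op 2: CLOSE 1-2: Q_total=11.00, C_total=6.00, V=1.83; Q1=1.83, Q2=9.17; dissipated=2.017
Op 3: CLOSE 3-1: Q_total=2.83, C_total=6.00, V=0.47; Q3=2.36, Q1=0.47; dissipated=1.112
Op 4: CLOSE 3-1: Q_total=2.83, C_total=6.00, V=0.47; Q3=2.36, Q1=0.47; dissipated=0.000
Final charges: Q1=0.47, Q2=9.17, Q3=2.36

Answer: 0.47 μC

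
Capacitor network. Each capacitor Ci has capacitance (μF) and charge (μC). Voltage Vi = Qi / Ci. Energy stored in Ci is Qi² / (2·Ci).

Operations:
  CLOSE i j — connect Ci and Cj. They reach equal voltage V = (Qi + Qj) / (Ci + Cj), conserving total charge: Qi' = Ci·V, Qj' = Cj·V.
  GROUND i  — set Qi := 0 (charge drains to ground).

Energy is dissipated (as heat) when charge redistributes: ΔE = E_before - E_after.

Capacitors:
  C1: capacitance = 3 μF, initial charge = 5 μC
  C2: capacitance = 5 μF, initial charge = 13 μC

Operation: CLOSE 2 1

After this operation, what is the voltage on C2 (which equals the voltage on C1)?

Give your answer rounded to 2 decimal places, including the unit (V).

Initial: C1(3μF, Q=5μC, V=1.67V), C2(5μF, Q=13μC, V=2.60V)
Op 1: CLOSE 2-1: Q_total=18.00, C_total=8.00, V=2.25; Q2=11.25, Q1=6.75; dissipated=0.817

Answer: 2.25 V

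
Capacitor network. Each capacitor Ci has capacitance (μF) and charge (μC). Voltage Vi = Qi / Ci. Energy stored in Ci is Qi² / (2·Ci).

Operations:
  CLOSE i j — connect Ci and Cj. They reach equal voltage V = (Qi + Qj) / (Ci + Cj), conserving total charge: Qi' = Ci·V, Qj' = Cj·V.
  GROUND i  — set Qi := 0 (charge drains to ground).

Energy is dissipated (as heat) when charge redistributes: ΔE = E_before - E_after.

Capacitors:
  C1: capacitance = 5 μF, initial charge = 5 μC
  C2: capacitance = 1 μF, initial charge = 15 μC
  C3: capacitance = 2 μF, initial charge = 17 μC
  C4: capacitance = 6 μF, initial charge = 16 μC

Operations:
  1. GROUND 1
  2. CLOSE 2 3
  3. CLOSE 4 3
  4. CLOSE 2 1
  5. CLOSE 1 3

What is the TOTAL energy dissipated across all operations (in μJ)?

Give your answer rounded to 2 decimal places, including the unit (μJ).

Answer: 117.95 μJ

Derivation:
Initial: C1(5μF, Q=5μC, V=1.00V), C2(1μF, Q=15μC, V=15.00V), C3(2μF, Q=17μC, V=8.50V), C4(6μF, Q=16μC, V=2.67V)
Op 1: GROUND 1: Q1=0; energy lost=2.500
Op 2: CLOSE 2-3: Q_total=32.00, C_total=3.00, V=10.67; Q2=10.67, Q3=21.33; dissipated=14.083
Op 3: CLOSE 4-3: Q_total=37.33, C_total=8.00, V=4.67; Q4=28.00, Q3=9.33; dissipated=48.000
Op 4: CLOSE 2-1: Q_total=10.67, C_total=6.00, V=1.78; Q2=1.78, Q1=8.89; dissipated=47.407
Op 5: CLOSE 1-3: Q_total=18.22, C_total=7.00, V=2.60; Q1=13.02, Q3=5.21; dissipated=5.961
Total dissipated: 117.952 μJ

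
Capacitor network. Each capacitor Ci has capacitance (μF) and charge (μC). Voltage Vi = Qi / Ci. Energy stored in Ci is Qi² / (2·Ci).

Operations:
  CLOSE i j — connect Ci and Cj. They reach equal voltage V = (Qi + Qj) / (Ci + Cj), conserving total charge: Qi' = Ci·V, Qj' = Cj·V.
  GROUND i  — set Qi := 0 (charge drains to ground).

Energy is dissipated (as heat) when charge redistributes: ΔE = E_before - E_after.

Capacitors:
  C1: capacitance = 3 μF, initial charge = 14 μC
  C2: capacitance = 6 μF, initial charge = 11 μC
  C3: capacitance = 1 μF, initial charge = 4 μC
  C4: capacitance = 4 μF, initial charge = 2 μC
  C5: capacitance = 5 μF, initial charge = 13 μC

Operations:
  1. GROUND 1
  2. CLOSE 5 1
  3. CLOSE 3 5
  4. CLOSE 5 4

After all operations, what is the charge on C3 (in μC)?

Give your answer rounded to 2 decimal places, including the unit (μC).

Initial: C1(3μF, Q=14μC, V=4.67V), C2(6μF, Q=11μC, V=1.83V), C3(1μF, Q=4μC, V=4.00V), C4(4μF, Q=2μC, V=0.50V), C5(5μF, Q=13μC, V=2.60V)
Op 1: GROUND 1: Q1=0; energy lost=32.667
Op 2: CLOSE 5-1: Q_total=13.00, C_total=8.00, V=1.62; Q5=8.12, Q1=4.88; dissipated=6.338
Op 3: CLOSE 3-5: Q_total=12.12, C_total=6.00, V=2.02; Q3=2.02, Q5=10.10; dissipated=2.350
Op 4: CLOSE 5-4: Q_total=12.10, C_total=9.00, V=1.34; Q5=6.72, Q4=5.38; dissipated=2.570
Final charges: Q1=4.88, Q2=11.00, Q3=2.02, Q4=5.38, Q5=6.72

Answer: 2.02 μC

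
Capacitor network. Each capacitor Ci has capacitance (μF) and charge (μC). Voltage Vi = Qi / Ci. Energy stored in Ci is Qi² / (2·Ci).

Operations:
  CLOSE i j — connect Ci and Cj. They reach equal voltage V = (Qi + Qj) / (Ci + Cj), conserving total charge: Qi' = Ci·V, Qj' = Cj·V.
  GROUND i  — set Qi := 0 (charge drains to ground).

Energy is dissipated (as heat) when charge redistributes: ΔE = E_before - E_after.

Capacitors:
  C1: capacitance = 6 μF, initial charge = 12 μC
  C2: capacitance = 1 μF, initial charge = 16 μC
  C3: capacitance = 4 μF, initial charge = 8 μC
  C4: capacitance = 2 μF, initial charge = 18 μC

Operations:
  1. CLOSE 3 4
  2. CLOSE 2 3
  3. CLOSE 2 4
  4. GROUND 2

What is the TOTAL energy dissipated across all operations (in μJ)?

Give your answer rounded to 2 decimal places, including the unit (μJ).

Answer: 101.99 μJ

Derivation:
Initial: C1(6μF, Q=12μC, V=2.00V), C2(1μF, Q=16μC, V=16.00V), C3(4μF, Q=8μC, V=2.00V), C4(2μF, Q=18μC, V=9.00V)
Op 1: CLOSE 3-4: Q_total=26.00, C_total=6.00, V=4.33; Q3=17.33, Q4=8.67; dissipated=32.667
Op 2: CLOSE 2-3: Q_total=33.33, C_total=5.00, V=6.67; Q2=6.67, Q3=26.67; dissipated=54.444
Op 3: CLOSE 2-4: Q_total=15.33, C_total=3.00, V=5.11; Q2=5.11, Q4=10.22; dissipated=1.815
Op 4: GROUND 2: Q2=0; energy lost=13.062
Total dissipated: 101.988 μJ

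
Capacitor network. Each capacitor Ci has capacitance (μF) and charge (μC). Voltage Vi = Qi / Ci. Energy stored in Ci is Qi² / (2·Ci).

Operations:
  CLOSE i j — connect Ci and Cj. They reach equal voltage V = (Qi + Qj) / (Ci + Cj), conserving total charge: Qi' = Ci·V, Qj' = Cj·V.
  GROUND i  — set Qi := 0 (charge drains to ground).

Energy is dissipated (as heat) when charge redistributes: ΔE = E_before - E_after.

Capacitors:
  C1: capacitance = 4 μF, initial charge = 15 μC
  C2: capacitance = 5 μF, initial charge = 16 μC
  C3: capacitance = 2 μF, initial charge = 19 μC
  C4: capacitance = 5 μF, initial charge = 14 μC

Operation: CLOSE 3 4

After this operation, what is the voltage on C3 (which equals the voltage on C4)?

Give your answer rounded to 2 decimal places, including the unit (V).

Initial: C1(4μF, Q=15μC, V=3.75V), C2(5μF, Q=16μC, V=3.20V), C3(2μF, Q=19μC, V=9.50V), C4(5μF, Q=14μC, V=2.80V)
Op 1: CLOSE 3-4: Q_total=33.00, C_total=7.00, V=4.71; Q3=9.43, Q4=23.57; dissipated=32.064

Answer: 4.71 V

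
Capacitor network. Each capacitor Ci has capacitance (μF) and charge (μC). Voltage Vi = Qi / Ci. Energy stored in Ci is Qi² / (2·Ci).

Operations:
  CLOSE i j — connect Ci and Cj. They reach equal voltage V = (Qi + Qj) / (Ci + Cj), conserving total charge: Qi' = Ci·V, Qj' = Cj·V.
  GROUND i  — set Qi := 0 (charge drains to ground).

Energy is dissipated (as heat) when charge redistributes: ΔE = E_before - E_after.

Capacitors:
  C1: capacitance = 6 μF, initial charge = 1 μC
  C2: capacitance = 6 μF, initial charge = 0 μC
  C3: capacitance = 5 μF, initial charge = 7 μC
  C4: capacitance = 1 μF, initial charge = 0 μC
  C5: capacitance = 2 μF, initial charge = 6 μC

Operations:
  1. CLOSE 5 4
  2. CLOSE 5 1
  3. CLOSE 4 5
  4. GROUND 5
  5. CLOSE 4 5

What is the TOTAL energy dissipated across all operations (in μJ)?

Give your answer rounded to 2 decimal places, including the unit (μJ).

Initial: C1(6μF, Q=1μC, V=0.17V), C2(6μF, Q=0μC, V=0.00V), C3(5μF, Q=7μC, V=1.40V), C4(1μF, Q=0μC, V=0.00V), C5(2μF, Q=6μC, V=3.00V)
Op 1: CLOSE 5-4: Q_total=6.00, C_total=3.00, V=2.00; Q5=4.00, Q4=2.00; dissipated=3.000
Op 2: CLOSE 5-1: Q_total=5.00, C_total=8.00, V=0.62; Q5=1.25, Q1=3.75; dissipated=2.521
Op 3: CLOSE 4-5: Q_total=3.25, C_total=3.00, V=1.08; Q4=1.08, Q5=2.17; dissipated=0.630
Op 4: GROUND 5: Q5=0; energy lost=1.174
Op 5: CLOSE 4-5: Q_total=1.08, C_total=3.00, V=0.36; Q4=0.36, Q5=0.72; dissipated=0.391
Total dissipated: 7.716 μJ

Answer: 7.72 μJ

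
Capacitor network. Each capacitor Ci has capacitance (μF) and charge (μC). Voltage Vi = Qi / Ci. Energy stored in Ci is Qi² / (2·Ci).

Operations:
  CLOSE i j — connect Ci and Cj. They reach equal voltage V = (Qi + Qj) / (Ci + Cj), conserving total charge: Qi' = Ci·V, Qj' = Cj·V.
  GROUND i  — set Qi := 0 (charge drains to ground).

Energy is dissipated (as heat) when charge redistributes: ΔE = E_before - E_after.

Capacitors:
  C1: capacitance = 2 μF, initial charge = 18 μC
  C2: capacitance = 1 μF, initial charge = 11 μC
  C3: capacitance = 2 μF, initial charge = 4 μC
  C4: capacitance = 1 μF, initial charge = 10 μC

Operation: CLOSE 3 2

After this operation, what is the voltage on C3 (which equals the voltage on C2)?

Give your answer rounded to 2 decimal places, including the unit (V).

Initial: C1(2μF, Q=18μC, V=9.00V), C2(1μF, Q=11μC, V=11.00V), C3(2μF, Q=4μC, V=2.00V), C4(1μF, Q=10μC, V=10.00V)
Op 1: CLOSE 3-2: Q_total=15.00, C_total=3.00, V=5.00; Q3=10.00, Q2=5.00; dissipated=27.000

Answer: 5.00 V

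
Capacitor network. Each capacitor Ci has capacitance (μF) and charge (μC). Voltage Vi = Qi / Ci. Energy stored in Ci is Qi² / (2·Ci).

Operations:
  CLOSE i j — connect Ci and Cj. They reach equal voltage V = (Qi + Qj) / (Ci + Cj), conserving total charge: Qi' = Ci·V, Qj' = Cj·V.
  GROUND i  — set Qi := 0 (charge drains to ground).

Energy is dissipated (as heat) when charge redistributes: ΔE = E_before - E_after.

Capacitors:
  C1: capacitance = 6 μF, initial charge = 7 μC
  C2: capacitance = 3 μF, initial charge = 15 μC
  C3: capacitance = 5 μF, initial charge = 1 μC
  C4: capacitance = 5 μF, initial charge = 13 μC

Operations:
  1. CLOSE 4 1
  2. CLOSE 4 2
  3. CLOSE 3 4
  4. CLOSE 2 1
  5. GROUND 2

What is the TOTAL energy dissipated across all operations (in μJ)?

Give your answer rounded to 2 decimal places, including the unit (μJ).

Initial: C1(6μF, Q=7μC, V=1.17V), C2(3μF, Q=15μC, V=5.00V), C3(5μF, Q=1μC, V=0.20V), C4(5μF, Q=13μC, V=2.60V)
Op 1: CLOSE 4-1: Q_total=20.00, C_total=11.00, V=1.82; Q4=9.09, Q1=10.91; dissipated=2.802
Op 2: CLOSE 4-2: Q_total=24.09, C_total=8.00, V=3.01; Q4=15.06, Q2=9.03; dissipated=9.491
Op 3: CLOSE 3-4: Q_total=16.06, C_total=10.00, V=1.61; Q3=8.03, Q4=8.03; dissipated=9.880
Op 4: CLOSE 2-1: Q_total=19.94, C_total=9.00, V=2.22; Q2=6.65, Q1=13.30; dissipated=1.424
Op 5: GROUND 2: Q2=0; energy lost=7.365
Total dissipated: 30.962 μJ

Answer: 30.96 μJ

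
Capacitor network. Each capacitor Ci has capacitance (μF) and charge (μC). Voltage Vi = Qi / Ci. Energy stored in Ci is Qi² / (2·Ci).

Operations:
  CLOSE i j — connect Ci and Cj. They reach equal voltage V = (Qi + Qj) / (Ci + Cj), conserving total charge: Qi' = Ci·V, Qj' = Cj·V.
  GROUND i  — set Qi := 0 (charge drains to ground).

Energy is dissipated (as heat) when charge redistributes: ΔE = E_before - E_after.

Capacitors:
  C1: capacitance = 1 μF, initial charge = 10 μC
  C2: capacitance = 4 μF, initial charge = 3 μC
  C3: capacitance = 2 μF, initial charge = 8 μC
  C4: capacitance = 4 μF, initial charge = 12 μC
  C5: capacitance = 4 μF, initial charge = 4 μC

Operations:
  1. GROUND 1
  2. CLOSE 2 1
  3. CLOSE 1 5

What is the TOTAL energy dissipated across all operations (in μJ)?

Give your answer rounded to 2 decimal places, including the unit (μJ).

Answer: 50.29 μJ

Derivation:
Initial: C1(1μF, Q=10μC, V=10.00V), C2(4μF, Q=3μC, V=0.75V), C3(2μF, Q=8μC, V=4.00V), C4(4μF, Q=12μC, V=3.00V), C5(4μF, Q=4μC, V=1.00V)
Op 1: GROUND 1: Q1=0; energy lost=50.000
Op 2: CLOSE 2-1: Q_total=3.00, C_total=5.00, V=0.60; Q2=2.40, Q1=0.60; dissipated=0.225
Op 3: CLOSE 1-5: Q_total=4.60, C_total=5.00, V=0.92; Q1=0.92, Q5=3.68; dissipated=0.064
Total dissipated: 50.289 μJ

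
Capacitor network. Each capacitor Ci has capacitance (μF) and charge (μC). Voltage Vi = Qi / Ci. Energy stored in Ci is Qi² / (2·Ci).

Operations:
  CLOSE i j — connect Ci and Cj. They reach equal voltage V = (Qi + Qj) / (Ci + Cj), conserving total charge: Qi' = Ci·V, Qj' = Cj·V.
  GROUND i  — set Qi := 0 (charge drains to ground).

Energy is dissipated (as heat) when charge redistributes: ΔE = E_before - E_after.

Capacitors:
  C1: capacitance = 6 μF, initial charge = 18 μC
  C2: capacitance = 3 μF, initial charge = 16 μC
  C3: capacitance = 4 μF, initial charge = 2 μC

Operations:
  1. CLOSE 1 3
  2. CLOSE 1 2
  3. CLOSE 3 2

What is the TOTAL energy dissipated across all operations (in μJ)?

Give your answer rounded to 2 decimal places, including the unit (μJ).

Answer: 19.67 μJ

Derivation:
Initial: C1(6μF, Q=18μC, V=3.00V), C2(3μF, Q=16μC, V=5.33V), C3(4μF, Q=2μC, V=0.50V)
Op 1: CLOSE 1-3: Q_total=20.00, C_total=10.00, V=2.00; Q1=12.00, Q3=8.00; dissipated=7.500
Op 2: CLOSE 1-2: Q_total=28.00, C_total=9.00, V=3.11; Q1=18.67, Q2=9.33; dissipated=11.111
Op 3: CLOSE 3-2: Q_total=17.33, C_total=7.00, V=2.48; Q3=9.90, Q2=7.43; dissipated=1.058
Total dissipated: 19.669 μJ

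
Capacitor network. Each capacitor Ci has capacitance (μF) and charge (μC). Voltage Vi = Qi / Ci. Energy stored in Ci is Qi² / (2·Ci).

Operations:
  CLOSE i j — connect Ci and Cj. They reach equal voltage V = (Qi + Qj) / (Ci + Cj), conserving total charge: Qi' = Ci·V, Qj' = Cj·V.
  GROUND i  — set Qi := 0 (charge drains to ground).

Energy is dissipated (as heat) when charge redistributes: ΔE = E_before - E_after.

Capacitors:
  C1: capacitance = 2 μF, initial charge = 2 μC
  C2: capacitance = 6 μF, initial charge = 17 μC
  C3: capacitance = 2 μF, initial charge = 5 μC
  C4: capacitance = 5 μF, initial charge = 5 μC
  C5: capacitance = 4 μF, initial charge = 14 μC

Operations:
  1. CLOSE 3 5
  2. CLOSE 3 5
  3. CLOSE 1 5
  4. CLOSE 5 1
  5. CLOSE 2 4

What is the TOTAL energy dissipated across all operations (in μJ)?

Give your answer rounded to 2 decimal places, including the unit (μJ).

Answer: 8.38 μJ

Derivation:
Initial: C1(2μF, Q=2μC, V=1.00V), C2(6μF, Q=17μC, V=2.83V), C3(2μF, Q=5μC, V=2.50V), C4(5μF, Q=5μC, V=1.00V), C5(4μF, Q=14μC, V=3.50V)
Op 1: CLOSE 3-5: Q_total=19.00, C_total=6.00, V=3.17; Q3=6.33, Q5=12.67; dissipated=0.667
Op 2: CLOSE 3-5: Q_total=19.00, C_total=6.00, V=3.17; Q3=6.33, Q5=12.67; dissipated=0.000
Op 3: CLOSE 1-5: Q_total=14.67, C_total=6.00, V=2.44; Q1=4.89, Q5=9.78; dissipated=3.130
Op 4: CLOSE 5-1: Q_total=14.67, C_total=6.00, V=2.44; Q5=9.78, Q1=4.89; dissipated=0.000
Op 5: CLOSE 2-4: Q_total=22.00, C_total=11.00, V=2.00; Q2=12.00, Q4=10.00; dissipated=4.583
Total dissipated: 8.380 μJ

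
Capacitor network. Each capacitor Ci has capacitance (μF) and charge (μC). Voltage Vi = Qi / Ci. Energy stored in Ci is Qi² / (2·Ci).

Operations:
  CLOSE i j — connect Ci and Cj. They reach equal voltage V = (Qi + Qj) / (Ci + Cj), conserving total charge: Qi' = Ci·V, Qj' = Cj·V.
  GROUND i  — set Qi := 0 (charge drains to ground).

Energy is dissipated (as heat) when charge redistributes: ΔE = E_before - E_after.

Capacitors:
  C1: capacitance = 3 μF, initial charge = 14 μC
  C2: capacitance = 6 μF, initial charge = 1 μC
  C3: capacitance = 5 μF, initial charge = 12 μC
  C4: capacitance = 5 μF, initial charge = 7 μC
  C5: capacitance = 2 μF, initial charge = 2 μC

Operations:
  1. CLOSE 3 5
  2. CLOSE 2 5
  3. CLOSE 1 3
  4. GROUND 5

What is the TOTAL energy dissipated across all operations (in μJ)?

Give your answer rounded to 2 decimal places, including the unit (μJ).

Answer: 10.98 μJ

Derivation:
Initial: C1(3μF, Q=14μC, V=4.67V), C2(6μF, Q=1μC, V=0.17V), C3(5μF, Q=12μC, V=2.40V), C4(5μF, Q=7μC, V=1.40V), C5(2μF, Q=2μC, V=1.00V)
Op 1: CLOSE 3-5: Q_total=14.00, C_total=7.00, V=2.00; Q3=10.00, Q5=4.00; dissipated=1.400
Op 2: CLOSE 2-5: Q_total=5.00, C_total=8.00, V=0.62; Q2=3.75, Q5=1.25; dissipated=2.521
Op 3: CLOSE 1-3: Q_total=24.00, C_total=8.00, V=3.00; Q1=9.00, Q3=15.00; dissipated=6.667
Op 4: GROUND 5: Q5=0; energy lost=0.391
Total dissipated: 10.978 μJ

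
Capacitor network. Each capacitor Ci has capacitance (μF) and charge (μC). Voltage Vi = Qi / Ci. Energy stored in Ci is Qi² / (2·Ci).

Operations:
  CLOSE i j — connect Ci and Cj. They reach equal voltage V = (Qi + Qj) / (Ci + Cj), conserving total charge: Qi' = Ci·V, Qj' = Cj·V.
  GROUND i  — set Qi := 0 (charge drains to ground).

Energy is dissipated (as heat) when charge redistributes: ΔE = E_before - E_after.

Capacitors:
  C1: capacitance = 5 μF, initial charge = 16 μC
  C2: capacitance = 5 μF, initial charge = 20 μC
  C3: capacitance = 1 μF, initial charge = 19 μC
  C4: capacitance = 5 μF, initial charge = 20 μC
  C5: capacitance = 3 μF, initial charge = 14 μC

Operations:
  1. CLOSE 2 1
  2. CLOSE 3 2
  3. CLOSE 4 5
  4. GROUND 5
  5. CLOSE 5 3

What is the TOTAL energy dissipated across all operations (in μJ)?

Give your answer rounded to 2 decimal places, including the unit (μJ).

Answer: 141.39 μJ

Derivation:
Initial: C1(5μF, Q=16μC, V=3.20V), C2(5μF, Q=20μC, V=4.00V), C3(1μF, Q=19μC, V=19.00V), C4(5μF, Q=20μC, V=4.00V), C5(3μF, Q=14μC, V=4.67V)
Op 1: CLOSE 2-1: Q_total=36.00, C_total=10.00, V=3.60; Q2=18.00, Q1=18.00; dissipated=0.800
Op 2: CLOSE 3-2: Q_total=37.00, C_total=6.00, V=6.17; Q3=6.17, Q2=30.83; dissipated=98.817
Op 3: CLOSE 4-5: Q_total=34.00, C_total=8.00, V=4.25; Q4=21.25, Q5=12.75; dissipated=0.417
Op 4: GROUND 5: Q5=0; energy lost=27.094
Op 5: CLOSE 5-3: Q_total=6.17, C_total=4.00, V=1.54; Q5=4.62, Q3=1.54; dissipated=14.260
Total dissipated: 141.387 μJ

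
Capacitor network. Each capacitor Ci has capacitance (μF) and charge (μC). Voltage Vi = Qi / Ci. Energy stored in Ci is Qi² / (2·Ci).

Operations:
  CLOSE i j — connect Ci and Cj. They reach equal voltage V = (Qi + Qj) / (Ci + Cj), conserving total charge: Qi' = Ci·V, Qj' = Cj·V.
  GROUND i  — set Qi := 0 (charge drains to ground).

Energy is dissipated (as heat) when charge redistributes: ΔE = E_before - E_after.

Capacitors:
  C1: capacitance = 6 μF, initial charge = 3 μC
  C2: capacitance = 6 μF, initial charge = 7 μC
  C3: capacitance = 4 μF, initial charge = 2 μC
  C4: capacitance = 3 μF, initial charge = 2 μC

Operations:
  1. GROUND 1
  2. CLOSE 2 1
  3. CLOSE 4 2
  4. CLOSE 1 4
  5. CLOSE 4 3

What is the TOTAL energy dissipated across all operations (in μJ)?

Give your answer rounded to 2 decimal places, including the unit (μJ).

Answer: 2.81 μJ

Derivation:
Initial: C1(6μF, Q=3μC, V=0.50V), C2(6μF, Q=7μC, V=1.17V), C3(4μF, Q=2μC, V=0.50V), C4(3μF, Q=2μC, V=0.67V)
Op 1: GROUND 1: Q1=0; energy lost=0.750
Op 2: CLOSE 2-1: Q_total=7.00, C_total=12.00, V=0.58; Q2=3.50, Q1=3.50; dissipated=2.042
Op 3: CLOSE 4-2: Q_total=5.50, C_total=9.00, V=0.61; Q4=1.83, Q2=3.67; dissipated=0.007
Op 4: CLOSE 1-4: Q_total=5.33, C_total=9.00, V=0.59; Q1=3.56, Q4=1.78; dissipated=0.001
Op 5: CLOSE 4-3: Q_total=3.78, C_total=7.00, V=0.54; Q4=1.62, Q3=2.16; dissipated=0.007
Total dissipated: 2.807 μJ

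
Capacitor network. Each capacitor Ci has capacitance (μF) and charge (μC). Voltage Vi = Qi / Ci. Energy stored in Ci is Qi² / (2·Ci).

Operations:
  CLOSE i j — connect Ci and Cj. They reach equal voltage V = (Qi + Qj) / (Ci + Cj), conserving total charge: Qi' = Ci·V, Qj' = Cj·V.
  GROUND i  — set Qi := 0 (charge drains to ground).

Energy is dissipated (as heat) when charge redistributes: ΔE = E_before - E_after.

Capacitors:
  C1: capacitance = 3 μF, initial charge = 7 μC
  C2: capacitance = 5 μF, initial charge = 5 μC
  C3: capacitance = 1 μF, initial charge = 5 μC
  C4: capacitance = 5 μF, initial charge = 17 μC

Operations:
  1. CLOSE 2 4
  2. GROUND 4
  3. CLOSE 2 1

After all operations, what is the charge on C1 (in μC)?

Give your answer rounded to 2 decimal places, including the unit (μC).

Answer: 6.75 μC

Derivation:
Initial: C1(3μF, Q=7μC, V=2.33V), C2(5μF, Q=5μC, V=1.00V), C3(1μF, Q=5μC, V=5.00V), C4(5μF, Q=17μC, V=3.40V)
Op 1: CLOSE 2-4: Q_total=22.00, C_total=10.00, V=2.20; Q2=11.00, Q4=11.00; dissipated=7.200
Op 2: GROUND 4: Q4=0; energy lost=12.100
Op 3: CLOSE 2-1: Q_total=18.00, C_total=8.00, V=2.25; Q2=11.25, Q1=6.75; dissipated=0.017
Final charges: Q1=6.75, Q2=11.25, Q3=5.00, Q4=0.00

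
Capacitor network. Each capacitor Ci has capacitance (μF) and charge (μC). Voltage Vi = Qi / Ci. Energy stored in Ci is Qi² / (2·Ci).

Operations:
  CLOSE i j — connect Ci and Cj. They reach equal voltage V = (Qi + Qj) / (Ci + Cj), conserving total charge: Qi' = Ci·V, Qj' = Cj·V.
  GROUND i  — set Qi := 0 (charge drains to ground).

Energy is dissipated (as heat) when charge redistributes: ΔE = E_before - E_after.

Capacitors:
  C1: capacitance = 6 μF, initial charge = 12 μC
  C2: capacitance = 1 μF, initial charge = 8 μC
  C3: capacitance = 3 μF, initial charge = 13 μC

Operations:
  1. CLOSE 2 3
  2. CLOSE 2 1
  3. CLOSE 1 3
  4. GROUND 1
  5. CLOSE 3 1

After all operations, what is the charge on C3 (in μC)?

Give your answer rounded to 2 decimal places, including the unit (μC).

Answer: 3.39 μC

Derivation:
Initial: C1(6μF, Q=12μC, V=2.00V), C2(1μF, Q=8μC, V=8.00V), C3(3μF, Q=13μC, V=4.33V)
Op 1: CLOSE 2-3: Q_total=21.00, C_total=4.00, V=5.25; Q2=5.25, Q3=15.75; dissipated=5.042
Op 2: CLOSE 2-1: Q_total=17.25, C_total=7.00, V=2.46; Q2=2.46, Q1=14.79; dissipated=4.527
Op 3: CLOSE 1-3: Q_total=30.54, C_total=9.00, V=3.39; Q1=20.36, Q3=10.18; dissipated=7.760
Op 4: GROUND 1: Q1=0; energy lost=34.534
Op 5: CLOSE 3-1: Q_total=10.18, C_total=9.00, V=1.13; Q3=3.39, Q1=6.79; dissipated=11.511
Final charges: Q1=6.79, Q2=2.46, Q3=3.39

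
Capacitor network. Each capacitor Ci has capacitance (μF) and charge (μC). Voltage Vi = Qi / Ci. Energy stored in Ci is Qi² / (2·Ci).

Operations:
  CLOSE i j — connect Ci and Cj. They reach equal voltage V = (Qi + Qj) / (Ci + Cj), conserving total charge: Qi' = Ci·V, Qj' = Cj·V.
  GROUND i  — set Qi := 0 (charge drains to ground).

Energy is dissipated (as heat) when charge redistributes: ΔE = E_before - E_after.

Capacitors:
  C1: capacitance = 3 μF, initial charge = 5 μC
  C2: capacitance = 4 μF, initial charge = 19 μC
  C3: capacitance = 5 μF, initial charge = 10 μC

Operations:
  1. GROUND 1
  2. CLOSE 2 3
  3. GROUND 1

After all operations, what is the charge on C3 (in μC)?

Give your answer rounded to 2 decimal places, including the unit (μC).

Answer: 16.11 μC

Derivation:
Initial: C1(3μF, Q=5μC, V=1.67V), C2(4μF, Q=19μC, V=4.75V), C3(5μF, Q=10μC, V=2.00V)
Op 1: GROUND 1: Q1=0; energy lost=4.167
Op 2: CLOSE 2-3: Q_total=29.00, C_total=9.00, V=3.22; Q2=12.89, Q3=16.11; dissipated=8.403
Op 3: GROUND 1: Q1=0; energy lost=0.000
Final charges: Q1=0.00, Q2=12.89, Q3=16.11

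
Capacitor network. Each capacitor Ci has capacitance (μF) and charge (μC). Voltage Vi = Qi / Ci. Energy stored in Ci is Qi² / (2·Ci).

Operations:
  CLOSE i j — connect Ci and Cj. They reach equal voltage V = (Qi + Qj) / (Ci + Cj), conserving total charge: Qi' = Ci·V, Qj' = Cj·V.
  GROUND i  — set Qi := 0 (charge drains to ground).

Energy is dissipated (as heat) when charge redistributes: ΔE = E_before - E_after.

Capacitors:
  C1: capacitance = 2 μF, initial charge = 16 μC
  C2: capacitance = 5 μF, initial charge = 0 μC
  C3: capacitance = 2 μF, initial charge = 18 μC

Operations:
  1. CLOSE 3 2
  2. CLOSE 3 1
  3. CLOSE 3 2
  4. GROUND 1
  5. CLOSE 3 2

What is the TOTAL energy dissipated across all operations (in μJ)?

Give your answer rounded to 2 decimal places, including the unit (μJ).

Answer: 105.79 μJ

Derivation:
Initial: C1(2μF, Q=16μC, V=8.00V), C2(5μF, Q=0μC, V=0.00V), C3(2μF, Q=18μC, V=9.00V)
Op 1: CLOSE 3-2: Q_total=18.00, C_total=7.00, V=2.57; Q3=5.14, Q2=12.86; dissipated=57.857
Op 2: CLOSE 3-1: Q_total=21.14, C_total=4.00, V=5.29; Q3=10.57, Q1=10.57; dissipated=14.735
Op 3: CLOSE 3-2: Q_total=23.43, C_total=7.00, V=3.35; Q3=6.69, Q2=16.73; dissipated=5.262
Op 4: GROUND 1: Q1=0; energy lost=27.939
Op 5: CLOSE 3-2: Q_total=23.43, C_total=7.00, V=3.35; Q3=6.69, Q2=16.73; dissipated=0.000
Total dissipated: 105.793 μJ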